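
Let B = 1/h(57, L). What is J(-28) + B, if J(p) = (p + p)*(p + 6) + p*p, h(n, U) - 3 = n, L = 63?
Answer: 120961/60 ≈ 2016.0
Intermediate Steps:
h(n, U) = 3 + n
B = 1/60 (B = 1/(3 + 57) = 1/60 ≈ 0.016667)
J(p) = p² + 2*p*(6 + p) (J(p) = (2*p)*(6 + p) + p² = 2*p*(6 + p) + p² = p² + 2*p*(6 + p))
J(-28) + B = 3*(-28)*(4 - 28) + 1/60 = 3*(-28)*(-24) + 1/60 = 2016 + 1/60 = 120961/60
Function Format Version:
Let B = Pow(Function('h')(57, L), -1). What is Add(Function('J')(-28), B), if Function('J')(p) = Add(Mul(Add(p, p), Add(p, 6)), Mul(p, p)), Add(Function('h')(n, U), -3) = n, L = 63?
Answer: Rational(120961, 60) ≈ 2016.0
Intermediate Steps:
Function('h')(n, U) = Add(3, n)
B = Rational(1, 60) (B = Pow(Add(3, 57), -1) = Pow(60, -1) = Rational(1, 60) ≈ 0.016667)
Function('J')(p) = Add(Pow(p, 2), Mul(2, p, Add(6, p))) (Function('J')(p) = Add(Mul(Mul(2, p), Add(6, p)), Pow(p, 2)) = Add(Mul(2, p, Add(6, p)), Pow(p, 2)) = Add(Pow(p, 2), Mul(2, p, Add(6, p))))
Add(Function('J')(-28), B) = Add(Mul(3, -28, Add(4, -28)), Rational(1, 60)) = Add(Mul(3, -28, -24), Rational(1, 60)) = Add(2016, Rational(1, 60)) = Rational(120961, 60)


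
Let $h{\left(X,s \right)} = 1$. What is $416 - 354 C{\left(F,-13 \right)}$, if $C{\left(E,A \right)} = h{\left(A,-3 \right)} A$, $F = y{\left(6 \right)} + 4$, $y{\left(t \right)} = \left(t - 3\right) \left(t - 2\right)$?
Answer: $5018$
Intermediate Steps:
$y{\left(t \right)} = \left(-3 + t\right) \left(-2 + t\right)$
$F = 16$ ($F = \left(6 + 6^{2} - 30\right) + 4 = \left(6 + 36 - 30\right) + 4 = 12 + 4 = 16$)
$C{\left(E,A \right)} = A$ ($C{\left(E,A \right)} = 1 A = A$)
$416 - 354 C{\left(F,-13 \right)} = 416 - -4602 = 416 + 4602 = 5018$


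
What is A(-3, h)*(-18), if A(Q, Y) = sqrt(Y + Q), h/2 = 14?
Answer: -90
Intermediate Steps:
h = 28 (h = 2*14 = 28)
A(Q, Y) = sqrt(Q + Y)
A(-3, h)*(-18) = sqrt(-3 + 28)*(-18) = sqrt(25)*(-18) = 5*(-18) = -90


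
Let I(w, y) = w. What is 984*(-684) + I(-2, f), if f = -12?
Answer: -673058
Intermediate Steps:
984*(-684) + I(-2, f) = 984*(-684) - 2 = -673056 - 2 = -673058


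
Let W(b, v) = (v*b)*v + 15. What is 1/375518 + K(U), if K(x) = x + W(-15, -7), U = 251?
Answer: -176117941/375518 ≈ -469.00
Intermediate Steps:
W(b, v) = 15 + b*v² (W(b, v) = (b*v)*v + 15 = b*v² + 15 = 15 + b*v²)
K(x) = -720 + x (K(x) = x + (15 - 15*(-7)²) = x + (15 - 15*49) = x + (15 - 735) = x - 720 = -720 + x)
1/375518 + K(U) = 1/375518 + (-720 + 251) = 1/375518 - 469 = -176117941/375518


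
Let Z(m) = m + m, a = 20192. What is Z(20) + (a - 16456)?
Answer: 3776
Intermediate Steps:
Z(m) = 2*m
Z(20) + (a - 16456) = 2*20 + (20192 - 16456) = 40 + 3736 = 3776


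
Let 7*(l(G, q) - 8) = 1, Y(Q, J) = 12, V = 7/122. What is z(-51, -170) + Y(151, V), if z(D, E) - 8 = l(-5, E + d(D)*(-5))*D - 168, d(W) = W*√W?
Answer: -3943/7 ≈ -563.29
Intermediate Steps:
V = 7/122 (V = 7*(1/122) = 7/122 ≈ 0.057377)
d(W) = W^(3/2)
l(G, q) = 57/7 (l(G, q) = 8 + (⅐)*1 = 8 + ⅐ = 57/7)
z(D, E) = -160 + 57*D/7 (z(D, E) = 8 + (57*D/7 - 168) = 8 + (-168 + 57*D/7) = -160 + 57*D/7)
z(-51, -170) + Y(151, V) = (-160 + (57/7)*(-51)) + 12 = (-160 - 2907/7) + 12 = -4027/7 + 12 = -3943/7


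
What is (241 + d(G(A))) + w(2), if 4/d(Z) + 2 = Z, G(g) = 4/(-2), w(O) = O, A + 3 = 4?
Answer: 242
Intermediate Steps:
A = 1 (A = -3 + 4 = 1)
G(g) = -2 (G(g) = 4*(-½) = -2)
d(Z) = 4/(-2 + Z)
(241 + d(G(A))) + w(2) = (241 + 4/(-2 - 2)) + 2 = (241 + 4/(-4)) + 2 = (241 + 4*(-¼)) + 2 = (241 - 1) + 2 = 240 + 2 = 242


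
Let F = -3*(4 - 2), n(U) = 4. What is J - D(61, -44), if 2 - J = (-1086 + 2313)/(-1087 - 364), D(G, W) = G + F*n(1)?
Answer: -49558/1451 ≈ -34.154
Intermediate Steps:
F = -6 (F = -3*2 = -6)
D(G, W) = -24 + G (D(G, W) = G - 6*4 = G - 24 = -24 + G)
J = 4129/1451 (J = 2 - (-1086 + 2313)/(-1087 - 364) = 2 - 1227/(-1451) = 2 - 1227*(-1)/1451 = 2 - 1*(-1227/1451) = 2 + 1227/1451 = 4129/1451 ≈ 2.8456)
J - D(61, -44) = 4129/1451 - (-24 + 61) = 4129/1451 - 1*37 = 4129/1451 - 37 = -49558/1451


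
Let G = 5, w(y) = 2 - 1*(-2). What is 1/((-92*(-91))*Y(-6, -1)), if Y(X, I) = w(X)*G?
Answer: 1/167440 ≈ 5.9723e-6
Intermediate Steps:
w(y) = 4 (w(y) = 2 + 2 = 4)
Y(X, I) = 20 (Y(X, I) = 4*5 = 20)
1/((-92*(-91))*Y(-6, -1)) = 1/(-92*(-91)*20) = 1/(8372*20) = 1/167440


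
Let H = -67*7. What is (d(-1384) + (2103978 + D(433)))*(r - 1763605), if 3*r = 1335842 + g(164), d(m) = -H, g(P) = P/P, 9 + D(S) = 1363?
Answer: -2776127997524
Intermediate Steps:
D(S) = 1354 (D(S) = -9 + 1363 = 1354)
H = -469
g(P) = 1
d(m) = 469 (d(m) = -1*(-469) = 469)
r = 445281 (r = (1335842 + 1)/3 = (⅓)*1335843 = 445281)
(d(-1384) + (2103978 + D(433)))*(r - 1763605) = (469 + (2103978 + 1354))*(445281 - 1763605) = (469 + 2105332)*(-1318324) = 2105801*(-1318324) = -2776127997524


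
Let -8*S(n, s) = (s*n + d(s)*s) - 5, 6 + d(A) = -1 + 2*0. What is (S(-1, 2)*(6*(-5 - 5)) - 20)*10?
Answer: -1775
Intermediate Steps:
d(A) = -7 (d(A) = -6 + (-1 + 2*0) = -6 + (-1 + 0) = -6 - 1 = -7)
S(n, s) = 5/8 + 7*s/8 - n*s/8 (S(n, s) = -((s*n - 7*s) - 5)/8 = -((n*s - 7*s) - 5)/8 = -((-7*s + n*s) - 5)/8 = -(-5 - 7*s + n*s)/8 = 5/8 + 7*s/8 - n*s/8)
(S(-1, 2)*(6*(-5 - 5)) - 20)*10 = ((5/8 + (7/8)*2 - ⅛*(-1)*2)*(6*(-5 - 5)) - 20)*10 = ((5/8 + 7/4 + ¼)*(6*(-10)) - 20)*10 = ((21/8)*(-60) - 20)*10 = (-315/2 - 20)*10 = -355/2*10 = -1775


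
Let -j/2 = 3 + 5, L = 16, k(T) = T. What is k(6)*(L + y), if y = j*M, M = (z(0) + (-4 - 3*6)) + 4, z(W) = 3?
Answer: 1536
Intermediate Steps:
M = -15 (M = (3 + (-4 - 3*6)) + 4 = (3 + (-4 - 18)) + 4 = (3 - 22) + 4 = -19 + 4 = -15)
j = -16 (j = -2*(3 + 5) = -2*8 = -16)
y = 240 (y = -16*(-15) = 240)
k(6)*(L + y) = 6*(16 + 240) = 6*256 = 1536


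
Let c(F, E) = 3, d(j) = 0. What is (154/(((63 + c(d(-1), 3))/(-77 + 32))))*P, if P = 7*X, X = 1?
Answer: -735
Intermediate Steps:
P = 7 (P = 7*1 = 7)
(154/(((63 + c(d(-1), 3))/(-77 + 32))))*P = (154/(((63 + 3)/(-77 + 32))))*7 = (154/((66/(-45))))*7 = (154/((66*(-1/45))))*7 = (154/(-22/15))*7 = (154*(-15/22))*7 = -105*7 = -735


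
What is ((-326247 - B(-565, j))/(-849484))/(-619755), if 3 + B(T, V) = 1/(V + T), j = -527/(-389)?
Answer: -71531606563/115433188220736360 ≈ -6.1968e-7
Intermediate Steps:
j = 527/389 (j = -527*(-1/389) = 527/389 ≈ 1.3548)
B(T, V) = -3 + 1/(T + V) (B(T, V) = -3 + 1/(V + T) = -3 + 1/(T + V))
((-326247 - B(-565, j))/(-849484))/(-619755) = ((-326247 - (1 - 3*(-565) - 3*527/389)/(-565 + 527/389))/(-849484))/(-619755) = ((-326247 - (1 + 1695 - 1581/389)/(-219258/389))*(-1/849484))*(-1/619755) = ((-326247 - (-389)*658163/(219258*389))*(-1/849484))*(-1/619755) = ((-326247 - 1*(-658163/219258))*(-1/849484))*(-1/619755) = ((-326247 + 658163/219258)*(-1/849484))*(-1/619755) = -71531606563/219258*(-1/849484)*(-1/619755) = (71531606563/186256162872)*(-1/619755) = -71531606563/115433188220736360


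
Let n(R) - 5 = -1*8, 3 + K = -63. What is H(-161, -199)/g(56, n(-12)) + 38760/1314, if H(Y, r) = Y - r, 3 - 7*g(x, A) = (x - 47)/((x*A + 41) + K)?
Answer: 119377/1022 ≈ 116.81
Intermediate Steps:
K = -66 (K = -3 - 63 = -66)
n(R) = -3 (n(R) = 5 - 1*8 = 5 - 8 = -3)
g(x, A) = 3/7 - (-47 + x)/(7*(-25 + A*x)) (g(x, A) = 3/7 - (x - 47)/(7*((x*A + 41) - 66)) = 3/7 - (-47 + x)/(7*((A*x + 41) - 66)) = 3/7 - (-47 + x)/(7*((41 + A*x) - 66)) = 3/7 - (-47 + x)/(7*(-25 + A*x)))
H(-161, -199)/g(56, n(-12)) + 38760/1314 = (-161 - 1*(-199))/(((-28 - 1*56 + 3*(-3)*56)/(7*(-25 - 3*56)))) + 38760/1314 = (-161 + 199)/(((-28 - 56 - 504)/(7*(-25 - 168)))) + 38760*(1/1314) = 38/(((1/7)*(-588)/(-193))) + 6460/219 = 38/(((1/7)*(-1/193)*(-588))) + 6460/219 = 38/(84/193) + 6460/219 = 38*(193/84) + 6460/219 = 3667/42 + 6460/219 = 119377/1022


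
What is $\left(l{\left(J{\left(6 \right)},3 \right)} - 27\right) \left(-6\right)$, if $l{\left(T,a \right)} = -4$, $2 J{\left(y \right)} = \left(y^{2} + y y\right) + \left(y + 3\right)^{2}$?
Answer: $186$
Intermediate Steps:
$J{\left(y \right)} = y^{2} + \frac{\left(3 + y\right)^{2}}{2}$ ($J{\left(y \right)} = \frac{\left(y^{2} + y y\right) + \left(y + 3\right)^{2}}{2} = \frac{\left(y^{2} + y^{2}\right) + \left(3 + y\right)^{2}}{2} = \frac{2 y^{2} + \left(3 + y\right)^{2}}{2} = \frac{\left(3 + y\right)^{2} + 2 y^{2}}{2} = y^{2} + \frac{\left(3 + y\right)^{2}}{2}$)
$\left(l{\left(J{\left(6 \right)},3 \right)} - 27\right) \left(-6\right) = \left(-4 - 27\right) \left(-6\right) = \left(-31\right) \left(-6\right) = 186$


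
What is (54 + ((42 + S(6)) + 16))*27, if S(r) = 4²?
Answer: 3456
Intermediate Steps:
S(r) = 16
(54 + ((42 + S(6)) + 16))*27 = (54 + ((42 + 16) + 16))*27 = (54 + (58 + 16))*27 = (54 + 74)*27 = 128*27 = 3456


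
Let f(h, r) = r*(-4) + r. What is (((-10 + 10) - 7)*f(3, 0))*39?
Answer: 0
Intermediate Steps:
f(h, r) = -3*r (f(h, r) = -4*r + r = -3*r)
(((-10 + 10) - 7)*f(3, 0))*39 = (((-10 + 10) - 7)*(-3*0))*39 = ((0 - 7)*0)*39 = -7*0*39 = 0*39 = 0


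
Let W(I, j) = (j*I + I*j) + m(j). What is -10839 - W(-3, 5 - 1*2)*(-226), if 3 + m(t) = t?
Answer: -14907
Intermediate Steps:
m(t) = -3 + t
W(I, j) = -3 + j + 2*I*j (W(I, j) = (j*I + I*j) + (-3 + j) = (I*j + I*j) + (-3 + j) = 2*I*j + (-3 + j) = -3 + j + 2*I*j)
-10839 - W(-3, 5 - 1*2)*(-226) = -10839 - (-3 + (5 - 1*2) + 2*(-3)*(5 - 1*2))*(-226) = -10839 - (-3 + (5 - 2) + 2*(-3)*(5 - 2))*(-226) = -10839 - (-3 + 3 + 2*(-3)*3)*(-226) = -10839 - (-3 + 3 - 18)*(-226) = -10839 - (-18)*(-226) = -10839 - 1*4068 = -10839 - 4068 = -14907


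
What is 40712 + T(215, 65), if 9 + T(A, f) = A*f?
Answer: 54678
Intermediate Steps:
T(A, f) = -9 + A*f
40712 + T(215, 65) = 40712 + (-9 + 215*65) = 40712 + (-9 + 13975) = 40712 + 13966 = 54678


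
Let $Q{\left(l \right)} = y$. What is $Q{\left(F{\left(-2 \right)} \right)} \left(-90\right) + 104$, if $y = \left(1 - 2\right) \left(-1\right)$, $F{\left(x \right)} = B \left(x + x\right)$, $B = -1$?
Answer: $14$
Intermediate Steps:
$F{\left(x \right)} = - 2 x$ ($F{\left(x \right)} = - (x + x) = - 2 x$)
$y = 1$ ($y = \left(-1\right) \left(-1\right) = 1$)
$Q{\left(l \right)} = 1$
$Q{\left(F{\left(-2 \right)} \right)} \left(-90\right) + 104 = 1 \left(-90\right) + 104 = -90 + 104 = 14$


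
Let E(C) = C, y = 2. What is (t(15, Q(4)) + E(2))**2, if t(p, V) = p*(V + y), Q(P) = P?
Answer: 8464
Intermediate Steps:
t(p, V) = p*(2 + V) (t(p, V) = p*(V + 2) = p*(2 + V))
(t(15, Q(4)) + E(2))**2 = (15*(2 + 4) + 2)**2 = (15*6 + 2)**2 = (90 + 2)**2 = 92**2 = 8464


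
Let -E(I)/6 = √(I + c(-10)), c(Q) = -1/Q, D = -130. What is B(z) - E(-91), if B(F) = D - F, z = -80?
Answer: -50 + 9*I*√1010/5 ≈ -50.0 + 57.205*I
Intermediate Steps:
B(F) = -130 - F
E(I) = -6*√(⅒ + I) (E(I) = -6*√(I - 1/(-10)) = -6*√(I - 1*(-⅒)) = -6*√(I + ⅒) = -6*√(⅒ + I))
B(z) - E(-91) = (-130 - 1*(-80)) - (-3)*√(10 + 100*(-91))/5 = (-130 + 80) - (-3)*√(10 - 9100)/5 = -50 - (-3)*√(-9090)/5 = -50 - (-3)*3*I*√1010/5 = -50 - (-9)*I*√1010/5 = -50 + 9*I*√1010/5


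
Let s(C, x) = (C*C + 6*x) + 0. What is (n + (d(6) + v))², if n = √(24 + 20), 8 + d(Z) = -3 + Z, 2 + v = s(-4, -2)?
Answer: 53 - 12*√11 ≈ 13.201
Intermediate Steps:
s(C, x) = C² + 6*x (s(C, x) = (C² + 6*x) + 0 = C² + 6*x)
v = 2 (v = -2 + ((-4)² + 6*(-2)) = -2 + (16 - 12) = -2 + 4 = 2)
d(Z) = -11 + Z (d(Z) = -8 + (-3 + Z) = -11 + Z)
n = 2*√11 (n = √44 = 2*√11 ≈ 6.6332)
(n + (d(6) + v))² = (2*√11 + ((-11 + 6) + 2))² = (2*√11 + (-5 + 2))² = (2*√11 - 3)² = (-3 + 2*√11)²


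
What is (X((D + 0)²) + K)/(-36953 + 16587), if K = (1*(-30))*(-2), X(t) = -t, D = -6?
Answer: -12/10183 ≈ -0.0011784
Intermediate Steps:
K = 60 (K = -30*(-2) = 60)
(X((D + 0)²) + K)/(-36953 + 16587) = (-(-6 + 0)² + 60)/(-36953 + 16587) = (-1*(-6)² + 60)/(-20366) = (-1*36 + 60)*(-1/20366) = (-36 + 60)*(-1/20366) = 24*(-1/20366) = -12/10183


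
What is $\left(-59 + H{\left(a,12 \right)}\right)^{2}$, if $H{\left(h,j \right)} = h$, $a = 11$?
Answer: $2304$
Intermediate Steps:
$\left(-59 + H{\left(a,12 \right)}\right)^{2} = \left(-59 + 11\right)^{2} = \left(-48\right)^{2} = 2304$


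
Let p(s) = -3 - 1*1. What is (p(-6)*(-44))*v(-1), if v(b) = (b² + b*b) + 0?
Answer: 352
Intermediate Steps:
p(s) = -4 (p(s) = -3 - 1 = -4)
v(b) = 2*b² (v(b) = (b² + b²) + 0 = 2*b² + 0 = 2*b²)
(p(-6)*(-44))*v(-1) = (-4*(-44))*(2*(-1)²) = 176*(2*1) = 176*2 = 352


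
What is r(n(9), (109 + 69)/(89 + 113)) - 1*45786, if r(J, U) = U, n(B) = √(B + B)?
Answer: -4624297/101 ≈ -45785.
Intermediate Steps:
n(B) = √2*√B (n(B) = √(2*B) = √2*√B)
r(n(9), (109 + 69)/(89 + 113)) - 1*45786 = (109 + 69)/(89 + 113) - 1*45786 = 178/202 - 45786 = 178*(1/202) - 45786 = 89/101 - 45786 = -4624297/101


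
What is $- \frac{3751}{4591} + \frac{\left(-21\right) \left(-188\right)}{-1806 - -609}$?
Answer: $- \frac{1076915}{261687} \approx -4.1153$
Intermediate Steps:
$- \frac{3751}{4591} + \frac{\left(-21\right) \left(-188\right)}{-1806 - -609} = \left(-3751\right) \frac{1}{4591} + \frac{3948}{-1806 + 609} = - \frac{3751}{4591} + \frac{3948}{-1197} = - \frac{3751}{4591} + 3948 \left(- \frac{1}{1197}\right) = - \frac{3751}{4591} - \frac{188}{57} = - \frac{1076915}{261687}$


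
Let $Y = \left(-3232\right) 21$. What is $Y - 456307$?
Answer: $-524179$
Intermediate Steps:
$Y = -67872$
$Y - 456307 = -67872 - 456307 = -524179$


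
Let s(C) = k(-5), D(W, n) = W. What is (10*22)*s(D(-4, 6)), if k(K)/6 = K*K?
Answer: 33000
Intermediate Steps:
k(K) = 6*K**2 (k(K) = 6*(K*K) = 6*K**2)
s(C) = 150 (s(C) = 6*(-5)**2 = 6*25 = 150)
(10*22)*s(D(-4, 6)) = (10*22)*150 = 220*150 = 33000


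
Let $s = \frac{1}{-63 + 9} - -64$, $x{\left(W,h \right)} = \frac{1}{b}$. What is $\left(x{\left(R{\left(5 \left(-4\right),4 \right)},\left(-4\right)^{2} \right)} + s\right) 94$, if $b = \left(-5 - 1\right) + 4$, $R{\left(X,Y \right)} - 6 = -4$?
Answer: $\frac{161116}{27} \approx 5967.3$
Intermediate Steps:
$R{\left(X,Y \right)} = 2$ ($R{\left(X,Y \right)} = 6 - 4 = 2$)
$b = -2$ ($b = -6 + 4 = -2$)
$x{\left(W,h \right)} = - \frac{1}{2}$ ($x{\left(W,h \right)} = \frac{1}{-2} = - \frac{1}{2}$)
$s = \frac{3455}{54}$ ($s = \frac{1}{-54} + 64 = - \frac{1}{54} + 64 = \frac{3455}{54} \approx 63.982$)
$\left(x{\left(R{\left(5 \left(-4\right),4 \right)},\left(-4\right)^{2} \right)} + s\right) 94 = \left(- \frac{1}{2} + \frac{3455}{54}\right) 94 = \frac{1714}{27} \cdot 94 = \frac{161116}{27}$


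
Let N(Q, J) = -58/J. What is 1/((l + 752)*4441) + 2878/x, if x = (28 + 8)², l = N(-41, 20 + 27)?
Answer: 37583117795/16924153608 ≈ 2.2207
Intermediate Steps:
l = -58/47 (l = -58/(20 + 27) = -58/47 ≈ -1.2340)
x = 1296 (x = 36² = 1296)
1/((l + 752)*4441) + 2878/x = 1/((-58/47 + 752)*4441) + 2878/1296 = (1/4441)/(35286/47) + 2878*(1/1296) = (47/35286)*(1/4441) + 1439/648 = 47/156705126 + 1439/648 = 37583117795/16924153608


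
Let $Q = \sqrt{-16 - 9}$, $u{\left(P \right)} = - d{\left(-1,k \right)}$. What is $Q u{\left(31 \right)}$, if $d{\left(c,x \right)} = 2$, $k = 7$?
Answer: $- 10 i \approx - 10.0 i$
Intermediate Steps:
$u{\left(P \right)} = -2$ ($u{\left(P \right)} = \left(-1\right) 2 = -2$)
$Q = 5 i$ ($Q = \sqrt{-25} = 5 i \approx 5.0 i$)
$Q u{\left(31 \right)} = 5 i \left(-2\right) = - 10 i$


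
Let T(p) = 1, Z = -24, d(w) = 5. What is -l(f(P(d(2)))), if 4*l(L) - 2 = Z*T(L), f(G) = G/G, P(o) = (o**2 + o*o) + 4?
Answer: 11/2 ≈ 5.5000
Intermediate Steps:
P(o) = 4 + 2*o**2 (P(o) = (o**2 + o**2) + 4 = 2*o**2 + 4 = 4 + 2*o**2)
f(G) = 1
l(L) = -11/2 (l(L) = 1/2 + (-24*1)/4 = 1/2 + (1/4)*(-24) = 1/2 - 6 = -11/2)
-l(f(P(d(2)))) = -1*(-11/2) = 11/2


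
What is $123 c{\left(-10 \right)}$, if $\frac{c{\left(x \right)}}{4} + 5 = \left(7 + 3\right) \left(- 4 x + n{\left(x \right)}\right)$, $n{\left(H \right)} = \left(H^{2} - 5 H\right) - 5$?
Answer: $907740$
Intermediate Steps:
$n{\left(H \right)} = -5 + H^{2} - 5 H$
$c{\left(x \right)} = -220 - 360 x + 40 x^{2}$ ($c{\left(x \right)} = -20 + 4 \left(7 + 3\right) \left(- 4 x - \left(5 - x^{2} + 5 x\right)\right) = -20 + 4 \cdot 10 \left(-5 + x^{2} - 9 x\right) = -20 + 4 \left(-50 - 90 x + 10 x^{2}\right) = -20 - \left(200 - 40 x^{2} + 360 x\right) = -220 - 360 x + 40 x^{2}$)
$123 c{\left(-10 \right)} = 123 \left(-220 - -3600 + 40 \left(-10\right)^{2}\right) = 123 \left(-220 + 3600 + 40 \cdot 100\right) = 123 \left(-220 + 3600 + 4000\right) = 123 \cdot 7380 = 907740$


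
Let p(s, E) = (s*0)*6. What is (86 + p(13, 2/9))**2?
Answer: 7396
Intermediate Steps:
p(s, E) = 0 (p(s, E) = 0*6 = 0)
(86 + p(13, 2/9))**2 = (86 + 0)**2 = 86**2 = 7396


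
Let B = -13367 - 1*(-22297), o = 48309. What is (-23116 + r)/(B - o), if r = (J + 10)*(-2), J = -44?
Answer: 23048/39379 ≈ 0.58529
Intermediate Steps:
B = 8930 (B = -13367 + 22297 = 8930)
r = 68 (r = (-44 + 10)*(-2) = -34*(-2) = 68)
(-23116 + r)/(B - o) = (-23116 + 68)/(8930 - 1*48309) = -23048/(8930 - 48309) = -23048/(-39379) = -23048*(-1/39379) = 23048/39379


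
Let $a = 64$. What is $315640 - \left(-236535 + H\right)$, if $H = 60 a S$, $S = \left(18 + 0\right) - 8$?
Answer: $513775$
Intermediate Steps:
$S = 10$ ($S = 18 - 8 = 10$)
$H = 38400$ ($H = 60 \cdot 64 \cdot 10 = 3840 \cdot 10 = 38400$)
$315640 - \left(-236535 + H\right) = 315640 + \left(236535 - 38400\right) = 315640 + 198135 = 513775$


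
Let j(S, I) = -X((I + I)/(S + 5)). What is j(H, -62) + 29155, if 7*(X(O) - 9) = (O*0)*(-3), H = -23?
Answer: 29146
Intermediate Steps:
X(O) = 9 (X(O) = 9 + ((O*0)*(-3))/7 = 9 + (0*(-3))/7 = 9 + (⅐)*0 = 9 + 0 = 9)
j(S, I) = -9 (j(S, I) = -1*9 = -9)
j(H, -62) + 29155 = -9 + 29155 = 29146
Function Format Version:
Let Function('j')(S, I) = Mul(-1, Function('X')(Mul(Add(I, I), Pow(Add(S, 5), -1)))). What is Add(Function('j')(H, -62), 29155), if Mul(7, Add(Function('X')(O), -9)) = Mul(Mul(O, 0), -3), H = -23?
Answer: 29146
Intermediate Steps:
Function('X')(O) = 9 (Function('X')(O) = Add(9, Mul(Rational(1, 7), Mul(Mul(O, 0), -3))) = Add(9, Mul(Rational(1, 7), Mul(0, -3))) = Add(9, Mul(Rational(1, 7), 0)) = Add(9, 0) = 9)
Function('j')(S, I) = -9 (Function('j')(S, I) = Mul(-1, 9) = -9)
Add(Function('j')(H, -62), 29155) = Add(-9, 29155) = 29146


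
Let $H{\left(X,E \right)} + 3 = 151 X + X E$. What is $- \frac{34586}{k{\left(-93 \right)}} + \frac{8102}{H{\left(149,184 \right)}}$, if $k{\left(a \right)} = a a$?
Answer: $- \frac{828091117}{215844444} \approx -3.8365$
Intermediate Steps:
$H{\left(X,E \right)} = -3 + 151 X + E X$ ($H{\left(X,E \right)} = -3 + \left(151 X + X E\right) = -3 + \left(151 X + E X\right) = -3 + 151 X + E X$)
$k{\left(a \right)} = a^{2}$
$- \frac{34586}{k{\left(-93 \right)}} + \frac{8102}{H{\left(149,184 \right)}} = - \frac{34586}{\left(-93\right)^{2}} + \frac{8102}{-3 + 151 \cdot 149 + 184 \cdot 149} = - \frac{34586}{8649} + \frac{8102}{-3 + 22499 + 27416} = \left(-34586\right) \frac{1}{8649} + \frac{8102}{49912} = - \frac{34586}{8649} + 8102 \cdot \frac{1}{49912} = - \frac{34586}{8649} + \frac{4051}{24956} = - \frac{828091117}{215844444}$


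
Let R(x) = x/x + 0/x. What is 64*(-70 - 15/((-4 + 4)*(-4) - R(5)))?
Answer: -3520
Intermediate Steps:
R(x) = 1 (R(x) = 1 + 0 = 1)
64*(-70 - 15/((-4 + 4)*(-4) - R(5))) = 64*(-70 - 15/((-4 + 4)*(-4) - 1*1)) = 64*(-70 - 15/(0*(-4) - 1)) = 64*(-70 - 15/(0 - 1)) = 64*(-70 - 15/(-1)) = 64*(-70 - 15*(-1)) = 64*(-70 + 15) = 64*(-55) = -3520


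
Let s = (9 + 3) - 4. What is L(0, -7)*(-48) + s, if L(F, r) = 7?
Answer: -328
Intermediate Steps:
s = 8 (s = 12 - 4 = 8)
L(0, -7)*(-48) + s = 7*(-48) + 8 = -336 + 8 = -328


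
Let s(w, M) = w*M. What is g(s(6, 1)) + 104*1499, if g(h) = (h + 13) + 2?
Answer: 155917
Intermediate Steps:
s(w, M) = M*w
g(h) = 15 + h (g(h) = (13 + h) + 2 = 15 + h)
g(s(6, 1)) + 104*1499 = (15 + 1*6) + 104*1499 = (15 + 6) + 155896 = 21 + 155896 = 155917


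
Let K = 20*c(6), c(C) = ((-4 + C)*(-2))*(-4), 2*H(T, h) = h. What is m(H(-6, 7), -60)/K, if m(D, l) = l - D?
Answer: -127/640 ≈ -0.19844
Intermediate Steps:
H(T, h) = h/2
c(C) = -32 + 8*C (c(C) = (8 - 2*C)*(-4) = -32 + 8*C)
K = 320 (K = 20*(-32 + 8*6) = 20*(-32 + 48) = 20*16 = 320)
m(H(-6, 7), -60)/K = (-60 - 7/2)/320 = (-60 - 1*7/2)*(1/320) = (-60 - 7/2)*(1/320) = -127/2*1/320 = -127/640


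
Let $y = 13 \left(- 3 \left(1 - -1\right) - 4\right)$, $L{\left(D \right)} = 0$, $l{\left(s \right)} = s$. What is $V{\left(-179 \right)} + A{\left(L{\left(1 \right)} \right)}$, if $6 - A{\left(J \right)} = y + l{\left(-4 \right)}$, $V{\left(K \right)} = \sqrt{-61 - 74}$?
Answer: $140 + 3 i \sqrt{15} \approx 140.0 + 11.619 i$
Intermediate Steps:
$V{\left(K \right)} = 3 i \sqrt{15}$ ($V{\left(K \right)} = \sqrt{-135} = 3 i \sqrt{15}$)
$y = -130$ ($y = 13 \left(- 3 \left(1 + 1\right) - 4\right) = 13 \left(\left(-3\right) 2 - 4\right) = 13 \left(-6 - 4\right) = 13 \left(-10\right) = -130$)
$A{\left(J \right)} = 140$ ($A{\left(J \right)} = 6 - \left(-130 - 4\right) = 6 - -134 = 6 + 134 = 140$)
$V{\left(-179 \right)} + A{\left(L{\left(1 \right)} \right)} = 3 i \sqrt{15} + 140 = 140 + 3 i \sqrt{15}$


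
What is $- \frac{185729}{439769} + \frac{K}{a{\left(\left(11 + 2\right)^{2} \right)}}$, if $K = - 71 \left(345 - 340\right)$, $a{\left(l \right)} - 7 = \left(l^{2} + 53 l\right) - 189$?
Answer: $- \frac{7090495939}{16419215384} \approx -0.43184$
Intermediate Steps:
$a{\left(l \right)} = -182 + l^{2} + 53 l$ ($a{\left(l \right)} = 7 - \left(189 - l^{2} - 53 l\right) = 7 + \left(-189 + l^{2} + 53 l\right) = -182 + l^{2} + 53 l$)
$K = -355$ ($K = \left(-71\right) 5 = -355$)
$- \frac{185729}{439769} + \frac{K}{a{\left(\left(11 + 2\right)^{2} \right)}} = - \frac{185729}{439769} - \frac{355}{-182 + \left(\left(11 + 2\right)^{2}\right)^{2} + 53 \left(11 + 2\right)^{2}} = \left(-185729\right) \frac{1}{439769} - \frac{355}{-182 + \left(13^{2}\right)^{2} + 53 \cdot 13^{2}} = - \frac{185729}{439769} - \frac{355}{-182 + 169^{2} + 53 \cdot 169} = - \frac{185729}{439769} - \frac{355}{-182 + 28561 + 8957} = - \frac{185729}{439769} - \frac{355}{37336} = - \frac{7090495939}{16419215384}$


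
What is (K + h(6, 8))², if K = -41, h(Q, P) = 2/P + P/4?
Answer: 24025/16 ≈ 1501.6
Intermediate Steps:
h(Q, P) = 2/P + P/4 (h(Q, P) = 2/P + P*(¼) = 2/P + P/4)
(K + h(6, 8))² = (-41 + (2/8 + (¼)*8))² = (-41 + (2*(⅛) + 2))² = (-41 + (¼ + 2))² = (-41 + 9/4)² = (-155/4)² = 24025/16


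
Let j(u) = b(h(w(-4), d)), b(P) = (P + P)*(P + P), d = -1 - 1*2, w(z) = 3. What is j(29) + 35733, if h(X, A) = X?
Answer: 35769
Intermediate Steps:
d = -3 (d = -1 - 2 = -3)
b(P) = 4*P² (b(P) = (2*P)*(2*P) = 4*P²)
j(u) = 36 (j(u) = 4*3² = 4*9 = 36)
j(29) + 35733 = 36 + 35733 = 35769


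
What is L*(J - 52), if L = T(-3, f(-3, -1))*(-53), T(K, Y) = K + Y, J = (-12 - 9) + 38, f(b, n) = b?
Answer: -11130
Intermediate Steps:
J = 17 (J = -21 + 38 = 17)
L = 318 (L = (-3 - 3)*(-53) = -6*(-53) = 318)
L*(J - 52) = 318*(17 - 52) = 318*(-35) = -11130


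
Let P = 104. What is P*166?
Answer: 17264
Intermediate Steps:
P*166 = 104*166 = 17264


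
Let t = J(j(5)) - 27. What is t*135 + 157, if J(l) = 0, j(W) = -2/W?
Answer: -3488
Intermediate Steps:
t = -27 (t = 0 - 27 = -27)
t*135 + 157 = -27*135 + 157 = -3645 + 157 = -3488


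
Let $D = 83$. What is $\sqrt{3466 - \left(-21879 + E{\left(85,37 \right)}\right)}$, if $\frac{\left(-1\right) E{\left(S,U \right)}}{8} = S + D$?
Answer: $\sqrt{26689} \approx 163.37$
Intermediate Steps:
$E{\left(S,U \right)} = -664 - 8 S$ ($E{\left(S,U \right)} = - 8 \left(S + 83\right) = - 8 \left(83 + S\right) = -664 - 8 S$)
$\sqrt{3466 - \left(-21879 + E{\left(85,37 \right)}\right)} = \sqrt{3466 + \left(20515 - \left(\left(-664 - 680\right) - 1364\right)\right)} = \sqrt{3466 + \left(20515 - \left(-1344 - 1364\right)\right)} = \sqrt{3466 + \left(20515 - -2708\right)} = \sqrt{3466 + \left(20515 + 2708\right)} = \sqrt{3466 + 23223} = \sqrt{26689}$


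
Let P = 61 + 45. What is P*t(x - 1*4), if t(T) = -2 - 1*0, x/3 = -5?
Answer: -212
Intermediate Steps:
x = -15 (x = 3*(-5) = -15)
P = 106
t(T) = -2 (t(T) = -2 + 0 = -2)
P*t(x - 1*4) = 106*(-2) = -212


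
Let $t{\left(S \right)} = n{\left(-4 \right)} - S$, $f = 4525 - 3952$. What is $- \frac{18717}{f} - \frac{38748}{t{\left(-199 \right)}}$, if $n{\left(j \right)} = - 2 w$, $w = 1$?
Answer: $- \frac{8629951}{37627} \approx -229.36$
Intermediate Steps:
$f = 573$
$n{\left(j \right)} = -2$ ($n{\left(j \right)} = \left(-2\right) 1 = -2$)
$t{\left(S \right)} = -2 - S$
$- \frac{18717}{f} - \frac{38748}{t{\left(-199 \right)}} = - \frac{18717}{573} - \frac{38748}{-2 - -199} = \left(-18717\right) \frac{1}{573} - \frac{38748}{-2 + 199} = - \frac{6239}{191} - \frac{38748}{197} = - \frac{8629951}{37627}$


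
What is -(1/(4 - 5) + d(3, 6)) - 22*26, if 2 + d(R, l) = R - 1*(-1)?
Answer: -573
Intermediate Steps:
d(R, l) = -1 + R (d(R, l) = -2 + (R - 1*(-1)) = -2 + (R + 1) = -2 + (1 + R) = -1 + R)
-(1/(4 - 5) + d(3, 6)) - 22*26 = -(1/(4 - 5) + (-1 + 3)) - 22*26 = -(1/(-1) + 2) - 572 = -(-1 + 2) - 572 = -1*1 - 572 = -1 - 572 = -573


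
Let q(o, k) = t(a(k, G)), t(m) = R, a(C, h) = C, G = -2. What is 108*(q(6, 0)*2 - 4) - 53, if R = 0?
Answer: -485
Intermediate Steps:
t(m) = 0
q(o, k) = 0
108*(q(6, 0)*2 - 4) - 53 = 108*(0*2 - 4) - 53 = 108*(0 - 4) - 53 = 108*(-4) - 53 = -432 - 53 = -485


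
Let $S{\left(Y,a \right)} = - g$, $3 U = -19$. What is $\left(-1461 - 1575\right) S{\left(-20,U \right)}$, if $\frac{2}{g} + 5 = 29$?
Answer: $253$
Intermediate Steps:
$g = \frac{1}{12}$ ($g = \frac{2}{-5 + 29} = \frac{2}{24} = 2 \cdot \frac{1}{24} = \frac{1}{12} \approx 0.083333$)
$U = - \frac{19}{3}$ ($U = \frac{1}{3} \left(-19\right) = - \frac{19}{3} \approx -6.3333$)
$S{\left(Y,a \right)} = - \frac{1}{12}$ ($S{\left(Y,a \right)} = \left(-1\right) \frac{1}{12} = - \frac{1}{12}$)
$\left(-1461 - 1575\right) S{\left(-20,U \right)} = \left(-1461 - 1575\right) \left(- \frac{1}{12}\right) = \left(-3036\right) \left(- \frac{1}{12}\right) = 253$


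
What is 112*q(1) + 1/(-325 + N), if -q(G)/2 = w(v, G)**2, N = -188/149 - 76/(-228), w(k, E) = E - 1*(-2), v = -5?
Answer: -293711487/145690 ≈ -2016.0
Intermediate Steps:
w(k, E) = 2 + E (w(k, E) = E + 2 = 2 + E)
N = -415/447 (N = -188*1/149 - 76*(-1/228) = -188/149 + 1/3 = -415/447 ≈ -0.92841)
q(G) = -2*(2 + G)**2
112*q(1) + 1/(-325 + N) = 112*(-2*(2 + 1)**2) + 1/(-325 - 415/447) = 112*(-2*3**2) + 1/(-145690/447) = 112*(-2*9) - 447/145690 = 112*(-18) - 447/145690 = -2016 - 447/145690 = -293711487/145690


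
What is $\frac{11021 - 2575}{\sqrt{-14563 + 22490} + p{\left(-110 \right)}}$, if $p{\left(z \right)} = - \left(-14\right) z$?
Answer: $- \frac{13006840}{2363673} - \frac{8446 \sqrt{7927}}{2363673} \approx -5.8209$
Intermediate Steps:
$p{\left(z \right)} = 14 z$
$\frac{11021 - 2575}{\sqrt{-14563 + 22490} + p{\left(-110 \right)}} = \frac{11021 - 2575}{\sqrt{-14563 + 22490} + 14 \left(-110\right)} = \frac{8446}{\sqrt{7927} - 1540} = \frac{8446}{-1540 + \sqrt{7927}}$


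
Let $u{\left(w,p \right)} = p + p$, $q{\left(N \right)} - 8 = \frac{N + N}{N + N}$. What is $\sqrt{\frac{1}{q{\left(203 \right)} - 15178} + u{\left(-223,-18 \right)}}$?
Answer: $\frac{i \sqrt{8283563365}}{15169} \approx 6.0 i$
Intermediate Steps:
$q{\left(N \right)} = 9$ ($q{\left(N \right)} = 8 + \frac{N + N}{N + N} = 8 + \frac{2 N}{2 N} = 8 + 2 N \frac{1}{2 N} = 8 + 1 = 9$)
$u{\left(w,p \right)} = 2 p$
$\sqrt{\frac{1}{q{\left(203 \right)} - 15178} + u{\left(-223,-18 \right)}} = \sqrt{\frac{1}{9 - 15178} + 2 \left(-18\right)} = \sqrt{\frac{1}{-15169} - 36} = \sqrt{- \frac{1}{15169} - 36} = \sqrt{- \frac{546085}{15169}} = \frac{i \sqrt{8283563365}}{15169}$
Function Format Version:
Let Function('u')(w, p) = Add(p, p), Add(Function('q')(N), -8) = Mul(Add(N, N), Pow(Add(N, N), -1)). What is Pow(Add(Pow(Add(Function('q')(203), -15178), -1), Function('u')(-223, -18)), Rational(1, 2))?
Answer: Mul(Rational(1, 15169), I, Pow(8283563365, Rational(1, 2))) ≈ Mul(6.0000, I)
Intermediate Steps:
Function('q')(N) = 9 (Function('q')(N) = Add(8, Mul(Add(N, N), Pow(Add(N, N), -1))) = Add(8, Mul(Mul(2, N), Pow(Mul(2, N), -1))) = Add(8, Mul(Mul(2, N), Mul(Rational(1, 2), Pow(N, -1)))) = Add(8, 1) = 9)
Function('u')(w, p) = Mul(2, p)
Pow(Add(Pow(Add(Function('q')(203), -15178), -1), Function('u')(-223, -18)), Rational(1, 2)) = Pow(Add(Pow(Add(9, -15178), -1), Mul(2, -18)), Rational(1, 2)) = Pow(Add(Pow(-15169, -1), -36), Rational(1, 2)) = Pow(Add(Rational(-1, 15169), -36), Rational(1, 2)) = Pow(Rational(-546085, 15169), Rational(1, 2)) = Mul(Rational(1, 15169), I, Pow(8283563365, Rational(1, 2)))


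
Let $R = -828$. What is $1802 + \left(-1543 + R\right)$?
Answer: $-569$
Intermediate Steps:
$1802 + \left(-1543 + R\right) = 1802 - 2371 = -569$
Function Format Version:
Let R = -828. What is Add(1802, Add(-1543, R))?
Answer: -569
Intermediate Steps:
Add(1802, Add(-1543, R)) = Add(1802, Add(-1543, -828)) = Add(1802, -2371) = -569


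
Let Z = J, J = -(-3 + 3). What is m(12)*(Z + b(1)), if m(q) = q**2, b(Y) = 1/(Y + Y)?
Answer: 72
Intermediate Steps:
b(Y) = 1/(2*Y)
J = 0 (J = -1*0 = 0)
Z = 0
m(12)*(Z + b(1)) = 12**2*(0 + (1/2)/1) = 144*(0 + (1/2)*1) = 144*(0 + 1/2) = 144*(1/2) = 72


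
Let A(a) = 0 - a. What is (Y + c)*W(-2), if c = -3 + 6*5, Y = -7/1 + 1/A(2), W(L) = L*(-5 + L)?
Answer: 273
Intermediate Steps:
A(a) = -a
Y = -15/2 (Y = -7/1 + 1/(-1*2) = -7*1 + 1/(-2) = -7 + 1*(-1/2) = -7 - 1/2 = -15/2 ≈ -7.5000)
c = 27 (c = -3 + 30 = 27)
(Y + c)*W(-2) = (-15/2 + 27)*(-2*(-5 - 2)) = 39*(-2*(-7))/2 = (39/2)*14 = 273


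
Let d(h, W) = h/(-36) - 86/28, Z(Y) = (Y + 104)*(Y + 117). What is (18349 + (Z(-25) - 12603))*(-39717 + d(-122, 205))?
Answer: -3618110346/7 ≈ -5.1687e+8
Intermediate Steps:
Z(Y) = (104 + Y)*(117 + Y)
d(h, W) = -43/14 - h/36 (d(h, W) = h*(-1/36) - 86*1/28 = -h/36 - 43/14 = -43/14 - h/36)
(18349 + (Z(-25) - 12603))*(-39717 + d(-122, 205)) = (18349 + ((12168 + (-25)² + 221*(-25)) - 12603))*(-39717 + (-43/14 - 1/36*(-122))) = (18349 + ((12168 + 625 - 5525) - 12603))*(-39717 + (-43/14 + 61/18)) = (18349 + (7268 - 12603))*(-39717 + 20/63) = (18349 - 5335)*(-2502151/63) = 13014*(-2502151/63) = -3618110346/7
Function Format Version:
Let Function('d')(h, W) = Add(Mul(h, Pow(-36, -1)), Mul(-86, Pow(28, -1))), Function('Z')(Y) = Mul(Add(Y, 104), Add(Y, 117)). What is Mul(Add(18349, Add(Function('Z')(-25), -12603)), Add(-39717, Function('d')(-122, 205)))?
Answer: Rational(-3618110346, 7) ≈ -5.1687e+8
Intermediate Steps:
Function('Z')(Y) = Mul(Add(104, Y), Add(117, Y))
Function('d')(h, W) = Add(Rational(-43, 14), Mul(Rational(-1, 36), h)) (Function('d')(h, W) = Add(Mul(h, Rational(-1, 36)), Mul(-86, Rational(1, 28))) = Add(Mul(Rational(-1, 36), h), Rational(-43, 14)) = Add(Rational(-43, 14), Mul(Rational(-1, 36), h)))
Mul(Add(18349, Add(Function('Z')(-25), -12603)), Add(-39717, Function('d')(-122, 205))) = Mul(Add(18349, Add(Add(12168, Pow(-25, 2), Mul(221, -25)), -12603)), Add(-39717, Add(Rational(-43, 14), Mul(Rational(-1, 36), -122)))) = Mul(Add(18349, Add(Add(12168, 625, -5525), -12603)), Add(-39717, Add(Rational(-43, 14), Rational(61, 18)))) = Mul(Add(18349, Add(7268, -12603)), Add(-39717, Rational(20, 63))) = Mul(Add(18349, -5335), Rational(-2502151, 63)) = Mul(13014, Rational(-2502151, 63)) = Rational(-3618110346, 7)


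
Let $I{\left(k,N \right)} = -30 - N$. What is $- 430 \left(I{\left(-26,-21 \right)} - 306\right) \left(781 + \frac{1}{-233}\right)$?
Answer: $\frac{24648107400}{233} \approx 1.0579 \cdot 10^{8}$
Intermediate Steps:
$- 430 \left(I{\left(-26,-21 \right)} - 306\right) \left(781 + \frac{1}{-233}\right) = - 430 \left(\left(-30 - -21\right) - 306\right) \left(781 + \frac{1}{-233}\right) = - 430 \left(\left(-30 + 21\right) - 306\right) \left(781 - \frac{1}{233}\right) = - 430 \left(-9 - 306\right) \frac{181972}{233} = - 430 \left(\left(-315\right) \frac{181972}{233}\right) = \left(-430\right) \left(- \frac{57321180}{233}\right) = \frac{24648107400}{233}$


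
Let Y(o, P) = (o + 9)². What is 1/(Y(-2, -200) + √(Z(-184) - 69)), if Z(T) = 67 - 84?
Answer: 49/2487 - I*√86/2487 ≈ 0.019702 - 0.0037288*I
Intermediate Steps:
Y(o, P) = (9 + o)²
Z(T) = -17
1/(Y(-2, -200) + √(Z(-184) - 69)) = 1/((9 - 2)² + √(-17 - 69)) = 1/(7² + √(-86)) = 1/(49 + I*√86)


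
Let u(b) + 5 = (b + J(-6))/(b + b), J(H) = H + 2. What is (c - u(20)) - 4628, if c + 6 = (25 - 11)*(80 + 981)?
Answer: 51123/5 ≈ 10225.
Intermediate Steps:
J(H) = 2 + H
u(b) = -5 + (-4 + b)/(2*b) (u(b) = -5 + (b + (2 - 6))/(b + b) = -5 + (b - 4)/((2*b)) = -5 + (-4 + b)*(1/(2*b)) = -5 + (-4 + b)/(2*b))
c = 14848 (c = -6 + (25 - 11)*(80 + 981) = -6 + 14*1061 = -6 + 14854 = 14848)
(c - u(20)) - 4628 = (14848 - (-9/2 - 2/20)) - 4628 = (14848 - (-9/2 - 2*1/20)) - 4628 = (14848 - (-9/2 - ⅒)) - 4628 = (14848 - 1*(-23/5)) - 4628 = (14848 + 23/5) - 4628 = 74263/5 - 4628 = 51123/5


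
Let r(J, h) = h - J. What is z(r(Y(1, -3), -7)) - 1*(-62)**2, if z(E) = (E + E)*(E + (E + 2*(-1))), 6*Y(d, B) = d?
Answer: -32489/9 ≈ -3609.9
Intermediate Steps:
Y(d, B) = d/6
z(E) = 2*E*(-2 + 2*E) (z(E) = (2*E)*(E + (E - 2)) = (2*E)*(E + (-2 + E)) = (2*E)*(-2 + 2*E) = 2*E*(-2 + 2*E))
z(r(Y(1, -3), -7)) - 1*(-62)**2 = 4*(-7 - 1/6)*(-1 + (-7 - 1/6)) - 1*(-62)**2 = 4*(-7 - 1*1/6)*(-1 + (-7 - 1*1/6)) - 1*3844 = 4*(-7 - 1/6)*(-1 + (-7 - 1/6)) - 3844 = 4*(-43/6)*(-1 - 43/6) - 3844 = 4*(-43/6)*(-49/6) - 3844 = 2107/9 - 3844 = -32489/9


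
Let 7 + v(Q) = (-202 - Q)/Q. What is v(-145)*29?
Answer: -958/5 ≈ -191.60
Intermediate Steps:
v(Q) = -7 + (-202 - Q)/Q
v(-145)*29 = (-8 - 202/(-145))*29 = (-8 - 202*(-1/145))*29 = (-8 + 202/145)*29 = -958/145*29 = -958/5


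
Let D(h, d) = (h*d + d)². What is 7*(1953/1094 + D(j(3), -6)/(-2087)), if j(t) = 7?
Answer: 10887345/2283178 ≈ 4.7685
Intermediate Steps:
D(h, d) = (d + d*h)² (D(h, d) = (d*h + d)² = (d + d*h)²)
7*(1953/1094 + D(j(3), -6)/(-2087)) = 7*(1953/1094 + ((-6)²*(1 + 7)²)/(-2087)) = 7*(1953*(1/1094) + (36*8²)*(-1/2087)) = 7*(1953/1094 + (36*64)*(-1/2087)) = 7*(1953/1094 + 2304*(-1/2087)) = 7*(1953/1094 - 2304/2087) = 7*(1555335/2283178) = 10887345/2283178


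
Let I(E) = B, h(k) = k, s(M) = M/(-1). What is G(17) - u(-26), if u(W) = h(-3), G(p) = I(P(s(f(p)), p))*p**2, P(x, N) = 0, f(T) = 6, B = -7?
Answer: -2020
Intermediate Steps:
s(M) = -M (s(M) = M*(-1) = -M)
I(E) = -7
G(p) = -7*p**2
u(W) = -3
G(17) - u(-26) = -7*17**2 - 1*(-3) = -7*289 + 3 = -2023 + 3 = -2020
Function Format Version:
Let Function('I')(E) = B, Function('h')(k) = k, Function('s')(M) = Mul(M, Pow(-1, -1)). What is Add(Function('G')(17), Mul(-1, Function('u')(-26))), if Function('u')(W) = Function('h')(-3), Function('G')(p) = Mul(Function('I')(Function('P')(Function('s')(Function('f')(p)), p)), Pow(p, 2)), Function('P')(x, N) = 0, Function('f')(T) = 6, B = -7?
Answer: -2020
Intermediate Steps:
Function('s')(M) = Mul(-1, M) (Function('s')(M) = Mul(M, -1) = Mul(-1, M))
Function('I')(E) = -7
Function('G')(p) = Mul(-7, Pow(p, 2))
Function('u')(W) = -3
Add(Function('G')(17), Mul(-1, Function('u')(-26))) = Add(Mul(-7, Pow(17, 2)), Mul(-1, -3)) = Add(Mul(-7, 289), 3) = Add(-2023, 3) = -2020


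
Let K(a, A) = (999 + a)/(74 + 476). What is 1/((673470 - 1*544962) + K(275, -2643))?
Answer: 275/35340337 ≈ 7.7815e-6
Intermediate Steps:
K(a, A) = 999/550 + a/550 (K(a, A) = (999 + a)/550 = (999 + a)*(1/550) = 999/550 + a/550)
1/((673470 - 1*544962) + K(275, -2643)) = 1/((673470 - 1*544962) + (999/550 + (1/550)*275)) = 1/((673470 - 544962) + (999/550 + 1/2)) = 1/(128508 + 637/275) = 1/(35340337/275) = 275/35340337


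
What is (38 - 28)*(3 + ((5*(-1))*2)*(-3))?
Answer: 330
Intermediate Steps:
(38 - 28)*(3 + ((5*(-1))*2)*(-3)) = 10*(3 - 5*2*(-3)) = 10*(3 - 10*(-3)) = 10*(3 + 30) = 10*33 = 330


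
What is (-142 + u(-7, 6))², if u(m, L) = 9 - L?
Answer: 19321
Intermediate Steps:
(-142 + u(-7, 6))² = (-142 + (9 - 1*6))² = (-142 + (9 - 6))² = (-142 + 3)² = (-139)² = 19321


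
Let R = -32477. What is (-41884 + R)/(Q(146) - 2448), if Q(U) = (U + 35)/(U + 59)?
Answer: 15244005/501659 ≈ 30.387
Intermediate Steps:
Q(U) = (35 + U)/(59 + U)
(-41884 + R)/(Q(146) - 2448) = (-41884 - 32477)/((35 + 146)/(59 + 146) - 2448) = -74361/(181/205 - 2448) = -74361/(-501659/205) = -74361*(-205/501659) = 15244005/501659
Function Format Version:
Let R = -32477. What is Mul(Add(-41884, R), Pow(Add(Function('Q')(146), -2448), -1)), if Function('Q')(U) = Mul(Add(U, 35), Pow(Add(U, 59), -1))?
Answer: Rational(15244005, 501659) ≈ 30.387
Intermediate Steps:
Function('Q')(U) = Mul(Pow(Add(59, U), -1), Add(35, U)) (Function('Q')(U) = Mul(Add(35, U), Pow(Add(59, U), -1)) = Mul(Pow(Add(59, U), -1), Add(35, U)))
Mul(Add(-41884, R), Pow(Add(Function('Q')(146), -2448), -1)) = Mul(Add(-41884, -32477), Pow(Add(Mul(Pow(Add(59, 146), -1), Add(35, 146)), -2448), -1)) = Mul(-74361, Pow(Add(Mul(Pow(205, -1), 181), -2448), -1)) = Mul(-74361, Pow(Add(Mul(Rational(1, 205), 181), -2448), -1)) = Mul(-74361, Pow(Add(Rational(181, 205), -2448), -1)) = Mul(-74361, Pow(Rational(-501659, 205), -1)) = Mul(-74361, Rational(-205, 501659)) = Rational(15244005, 501659)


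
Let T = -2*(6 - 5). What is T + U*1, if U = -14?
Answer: -16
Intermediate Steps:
T = -2 (T = -2*1 = -2)
T + U*1 = -2 - 14*1 = -2 - 14 = -16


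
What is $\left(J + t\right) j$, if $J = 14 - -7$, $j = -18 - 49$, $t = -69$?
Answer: $3216$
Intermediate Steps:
$j = -67$
$J = 21$ ($J = 14 + 7 = 21$)
$\left(J + t\right) j = \left(21 - 69\right) \left(-67\right) = \left(-48\right) \left(-67\right) = 3216$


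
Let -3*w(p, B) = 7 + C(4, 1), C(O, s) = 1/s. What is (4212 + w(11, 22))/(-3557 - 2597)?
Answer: -6314/9231 ≈ -0.68400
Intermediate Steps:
w(p, B) = -8/3 (w(p, B) = -(7 + 1/1)/3 = -(7 + 1)/3 = -1/3*8 = -8/3)
(4212 + w(11, 22))/(-3557 - 2597) = (4212 - 8/3)/(-3557 - 2597) = (12628/3)/(-6154) = (12628/3)*(-1/6154) = -6314/9231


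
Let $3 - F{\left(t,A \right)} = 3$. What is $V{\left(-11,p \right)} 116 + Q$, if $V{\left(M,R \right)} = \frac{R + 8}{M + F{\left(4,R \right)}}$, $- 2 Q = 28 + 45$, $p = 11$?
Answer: $- \frac{5211}{22} \approx -236.86$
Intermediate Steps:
$Q = - \frac{73}{2}$ ($Q = - \frac{28 + 45}{2} = \left(- \frac{1}{2}\right) 73 = - \frac{73}{2} \approx -36.5$)
$F{\left(t,A \right)} = 0$ ($F{\left(t,A \right)} = 3 - 3 = 0$)
$V{\left(M,R \right)} = \frac{8 + R}{M}$ ($V{\left(M,R \right)} = \frac{R + 8}{M + 0} = \frac{8 + R}{M}$)
$V{\left(-11,p \right)} 116 + Q = \frac{8 + 11}{-11} \cdot 116 - \frac{73}{2} = \left(- \frac{1}{11}\right) 19 \cdot 116 - \frac{73}{2} = \left(- \frac{19}{11}\right) 116 - \frac{73}{2} = - \frac{2204}{11} - \frac{73}{2} = - \frac{5211}{22}$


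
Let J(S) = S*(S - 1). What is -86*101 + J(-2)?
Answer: -8680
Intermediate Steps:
J(S) = S*(-1 + S)
-86*101 + J(-2) = -86*101 - 2*(-1 - 2) = -8686 - 2*(-3) = -8686 + 6 = -8680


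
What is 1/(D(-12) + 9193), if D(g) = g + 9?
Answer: 1/9190 ≈ 0.00010881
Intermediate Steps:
D(g) = 9 + g
1/(D(-12) + 9193) = 1/((9 - 12) + 9193) = 1/(-3 + 9193) = 1/9190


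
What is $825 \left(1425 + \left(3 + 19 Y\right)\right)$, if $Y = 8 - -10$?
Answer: $1460250$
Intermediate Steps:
$Y = 18$ ($Y = 8 + 10 = 18$)
$825 \left(1425 + \left(3 + 19 Y\right)\right) = 825 \left(1425 + \left(3 + 19 \cdot 18\right)\right) = 825 \left(1425 + \left(3 + 342\right)\right) = 825 \left(1425 + 345\right) = 825 \cdot 1770 = 1460250$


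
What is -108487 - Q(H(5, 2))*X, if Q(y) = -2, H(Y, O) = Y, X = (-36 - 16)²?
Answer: -103079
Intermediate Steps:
X = 2704 (X = (-52)² = 2704)
-108487 - Q(H(5, 2))*X = -108487 - (-2)*2704 = -108487 - 1*(-5408) = -108487 + 5408 = -103079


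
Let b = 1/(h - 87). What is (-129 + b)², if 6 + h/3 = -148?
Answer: 5015755684/301401 ≈ 16641.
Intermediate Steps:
h = -462 (h = -18 + 3*(-148) = -18 - 444 = -462)
b = -1/549 (b = 1/(-462 - 87) = 1/(-549) = -1/549 ≈ -0.0018215)
(-129 + b)² = (-129 - 1/549)² = (-70822/549)² = 5015755684/301401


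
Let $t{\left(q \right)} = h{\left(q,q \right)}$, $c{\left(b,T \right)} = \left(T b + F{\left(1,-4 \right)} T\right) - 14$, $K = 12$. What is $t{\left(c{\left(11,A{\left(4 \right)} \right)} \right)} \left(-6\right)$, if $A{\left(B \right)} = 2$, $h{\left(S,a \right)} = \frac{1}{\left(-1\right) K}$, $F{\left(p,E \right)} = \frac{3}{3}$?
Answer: $\frac{1}{2} \approx 0.5$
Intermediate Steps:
$F{\left(p,E \right)} = 1$ ($F{\left(p,E \right)} = 3 \cdot \frac{1}{3} = 1$)
$h{\left(S,a \right)} = - \frac{1}{12}$ ($h{\left(S,a \right)} = \frac{1}{\left(-1\right) 12} = \frac{1}{-12} = - \frac{1}{12}$)
$c{\left(b,T \right)} = -14 + T + T b$ ($c{\left(b,T \right)} = \left(T b + 1 T\right) - 14 = \left(T b + T\right) - 14 = \left(T + T b\right) - 14 = -14 + T + T b$)
$t{\left(q \right)} = - \frac{1}{12}$
$t{\left(c{\left(11,A{\left(4 \right)} \right)} \right)} \left(-6\right) = \left(- \frac{1}{12}\right) \left(-6\right) = \frac{1}{2}$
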